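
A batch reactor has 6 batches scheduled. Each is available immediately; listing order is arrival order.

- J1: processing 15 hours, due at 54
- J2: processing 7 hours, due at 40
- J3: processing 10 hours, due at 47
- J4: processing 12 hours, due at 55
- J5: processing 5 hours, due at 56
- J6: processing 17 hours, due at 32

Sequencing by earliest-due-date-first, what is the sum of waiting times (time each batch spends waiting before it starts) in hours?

185

EDD (increasing due date): J6 J2 J3 J1 J4 J5.
J6: waits 0, runs 0→17
J2: waits 17, runs 17→24
J3: waits 24, runs 24→34
J1: waits 34, runs 34→49
J4: waits 49, runs 49→61
J5: waits 61, runs 61→66
Sum = 0+17+24+34+49+61 = 185.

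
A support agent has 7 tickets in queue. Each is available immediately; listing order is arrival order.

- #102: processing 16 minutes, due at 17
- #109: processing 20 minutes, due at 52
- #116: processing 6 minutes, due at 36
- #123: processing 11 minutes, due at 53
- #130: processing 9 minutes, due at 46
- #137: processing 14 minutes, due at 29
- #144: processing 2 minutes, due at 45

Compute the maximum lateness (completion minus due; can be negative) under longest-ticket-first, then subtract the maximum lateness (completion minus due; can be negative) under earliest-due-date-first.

15

LPT (decreasing processing time): #109 #102 #137 #123 #130 #116 #144.
#109: 0→20, due 52, lateness -32
#102: 20→36, due 17, lateness 19
#137: 36→50, due 29, lateness 21
#123: 50→61, due 53, lateness 8
#130: 61→70, due 46, lateness 24
#116: 70→76, due 36, lateness 40
#144: 76→78, due 45, lateness 33
Maximum = 40.
EDD (increasing due date): #102 #137 #116 #144 #130 #109 #123.
#102: 0→16, due 17, lateness -1
#137: 16→30, due 29, lateness 1
#116: 30→36, due 36, lateness 0
#144: 36→38, due 45, lateness -7
#130: 38→47, due 46, lateness 1
#109: 47→67, due 52, lateness 15
#123: 67→78, due 53, lateness 25
Maximum = 25.
Difference = 40 − 25 = 15.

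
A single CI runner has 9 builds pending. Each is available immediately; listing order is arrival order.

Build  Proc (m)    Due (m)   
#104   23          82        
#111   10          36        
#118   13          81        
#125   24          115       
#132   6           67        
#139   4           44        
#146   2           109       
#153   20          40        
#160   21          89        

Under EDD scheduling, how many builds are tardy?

EDD (increasing due date): #111 #153 #139 #132 #118 #104 #160 #146 #125.
#111: 0→10, due 36, tardiness 0
#153: 10→30, due 40, tardiness 0
#139: 30→34, due 44, tardiness 0
#132: 34→40, due 67, tardiness 0
#118: 40→53, due 81, tardiness 0
#104: 53→76, due 82, tardiness 0
#160: 76→97, due 89, tardiness 8
#146: 97→99, due 109, tardiness 0
#125: 99→123, due 115, tardiness 8
Late builds: 2.

2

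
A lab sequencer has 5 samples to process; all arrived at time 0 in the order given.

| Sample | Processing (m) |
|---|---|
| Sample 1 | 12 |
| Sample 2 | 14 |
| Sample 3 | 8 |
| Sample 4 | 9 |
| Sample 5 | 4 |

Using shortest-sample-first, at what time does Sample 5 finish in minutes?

4

SPT (increasing processing time): Sample 5 Sample 3 Sample 4 Sample 1 Sample 2.
Sample 5: 0→4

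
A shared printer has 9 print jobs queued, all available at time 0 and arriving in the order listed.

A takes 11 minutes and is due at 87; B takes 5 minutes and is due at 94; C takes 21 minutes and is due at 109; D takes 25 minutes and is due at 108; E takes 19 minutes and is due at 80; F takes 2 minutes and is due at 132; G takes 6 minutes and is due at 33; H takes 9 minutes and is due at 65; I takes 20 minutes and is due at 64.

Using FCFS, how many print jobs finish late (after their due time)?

4

FIFO (arrival order): A B C D E F G H I.
A: 0→11, due 87, tardiness 0
B: 11→16, due 94, tardiness 0
C: 16→37, due 109, tardiness 0
D: 37→62, due 108, tardiness 0
E: 62→81, due 80, tardiness 1
F: 81→83, due 132, tardiness 0
G: 83→89, due 33, tardiness 56
H: 89→98, due 65, tardiness 33
I: 98→118, due 64, tardiness 54
Late print jobs: 4.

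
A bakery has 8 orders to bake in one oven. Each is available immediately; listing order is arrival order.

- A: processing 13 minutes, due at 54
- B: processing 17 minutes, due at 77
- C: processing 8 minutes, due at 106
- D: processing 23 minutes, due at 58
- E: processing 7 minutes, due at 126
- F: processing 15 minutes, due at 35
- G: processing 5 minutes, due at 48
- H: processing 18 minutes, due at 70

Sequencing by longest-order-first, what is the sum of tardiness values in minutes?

128

LPT (decreasing processing time): D H B F A C E G.
D: 0→23, due 58, tardiness 0
H: 23→41, due 70, tardiness 0
B: 41→58, due 77, tardiness 0
F: 58→73, due 35, tardiness 38
A: 73→86, due 54, tardiness 32
C: 86→94, due 106, tardiness 0
E: 94→101, due 126, tardiness 0
G: 101→106, due 48, tardiness 58
Sum = 0+0+0+38+32+0+0+58 = 128.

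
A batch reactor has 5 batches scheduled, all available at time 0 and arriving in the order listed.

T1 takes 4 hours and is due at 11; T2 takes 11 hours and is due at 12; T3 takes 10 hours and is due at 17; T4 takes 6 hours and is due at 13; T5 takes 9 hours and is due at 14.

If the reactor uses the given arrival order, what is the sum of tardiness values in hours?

55

FIFO (arrival order): T1 T2 T3 T4 T5.
T1: 0→4, due 11, tardiness 0
T2: 4→15, due 12, tardiness 3
T3: 15→25, due 17, tardiness 8
T4: 25→31, due 13, tardiness 18
T5: 31→40, due 14, tardiness 26
Sum = 0+3+8+18+26 = 55.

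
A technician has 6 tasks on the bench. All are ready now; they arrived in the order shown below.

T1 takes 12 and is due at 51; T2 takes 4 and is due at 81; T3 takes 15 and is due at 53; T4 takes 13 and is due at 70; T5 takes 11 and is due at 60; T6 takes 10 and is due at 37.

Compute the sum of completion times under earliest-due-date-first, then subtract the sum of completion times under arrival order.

EDD (increasing due date): T6 T1 T3 T5 T4 T2.
T6: 0→10
T1: 10→22
T3: 22→37
T5: 37→48
T4: 48→61
T2: 61→65
Sum = 10+22+37+48+61+65 = 243.
FIFO (arrival order): T1 T2 T3 T4 T5 T6.
T1: 0→12
T2: 12→16
T3: 16→31
T4: 31→44
T5: 44→55
T6: 55→65
Sum = 12+16+31+44+55+65 = 223.
Difference = 243 − 223 = 20.

20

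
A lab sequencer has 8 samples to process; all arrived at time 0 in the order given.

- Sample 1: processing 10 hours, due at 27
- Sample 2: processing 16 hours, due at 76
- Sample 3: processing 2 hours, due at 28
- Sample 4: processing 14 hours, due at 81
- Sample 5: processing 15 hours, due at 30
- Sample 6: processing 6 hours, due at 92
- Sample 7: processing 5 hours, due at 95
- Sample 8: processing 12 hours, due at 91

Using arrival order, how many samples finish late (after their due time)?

1

FIFO (arrival order): Sample 1 Sample 2 Sample 3 Sample 4 Sample 5 Sample 6 Sample 7 Sample 8.
Sample 1: 0→10, due 27, tardiness 0
Sample 2: 10→26, due 76, tardiness 0
Sample 3: 26→28, due 28, tardiness 0
Sample 4: 28→42, due 81, tardiness 0
Sample 5: 42→57, due 30, tardiness 27
Sample 6: 57→63, due 92, tardiness 0
Sample 7: 63→68, due 95, tardiness 0
Sample 8: 68→80, due 91, tardiness 0
Late samples: 1.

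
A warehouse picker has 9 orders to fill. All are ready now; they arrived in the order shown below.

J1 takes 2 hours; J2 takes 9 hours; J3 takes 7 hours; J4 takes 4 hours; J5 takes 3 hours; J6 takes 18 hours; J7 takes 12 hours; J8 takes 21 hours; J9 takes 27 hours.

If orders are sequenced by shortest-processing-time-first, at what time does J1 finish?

SPT (increasing processing time): J1 J5 J4 J3 J2 J7 J6 J8 J9.
J1: 0→2

2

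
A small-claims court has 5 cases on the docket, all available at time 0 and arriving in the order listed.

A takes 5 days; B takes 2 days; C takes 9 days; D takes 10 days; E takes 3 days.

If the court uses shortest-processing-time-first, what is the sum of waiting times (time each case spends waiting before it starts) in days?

SPT (increasing processing time): B E A C D.
B: waits 0, runs 0→2
E: waits 2, runs 2→5
A: waits 5, runs 5→10
C: waits 10, runs 10→19
D: waits 19, runs 19→29
Sum = 0+2+5+10+19 = 36.

36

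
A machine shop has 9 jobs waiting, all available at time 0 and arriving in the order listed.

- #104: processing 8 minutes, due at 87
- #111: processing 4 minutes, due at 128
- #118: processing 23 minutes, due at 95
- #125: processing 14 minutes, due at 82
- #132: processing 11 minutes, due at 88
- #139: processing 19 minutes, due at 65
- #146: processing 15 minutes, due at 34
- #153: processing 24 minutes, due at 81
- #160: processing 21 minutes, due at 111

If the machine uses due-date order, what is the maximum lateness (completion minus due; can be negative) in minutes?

EDD (increasing due date): #146 #139 #153 #125 #104 #132 #118 #160 #111.
#146: 0→15, due 34, lateness -19
#139: 15→34, due 65, lateness -31
#153: 34→58, due 81, lateness -23
#125: 58→72, due 82, lateness -10
#104: 72→80, due 87, lateness -7
#132: 80→91, due 88, lateness 3
#118: 91→114, due 95, lateness 19
#160: 114→135, due 111, lateness 24
#111: 135→139, due 128, lateness 11
Maximum = 24.

24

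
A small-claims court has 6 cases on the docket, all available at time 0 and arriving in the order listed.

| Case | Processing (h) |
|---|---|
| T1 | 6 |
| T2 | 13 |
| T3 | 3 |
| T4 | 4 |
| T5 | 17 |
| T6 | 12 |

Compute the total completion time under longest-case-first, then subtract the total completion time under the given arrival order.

73

LPT (decreasing processing time): T5 T2 T6 T1 T4 T3.
T5: 0→17
T2: 17→30
T6: 30→42
T1: 42→48
T4: 48→52
T3: 52→55
Sum = 17+30+42+48+52+55 = 244.
FIFO (arrival order): T1 T2 T3 T4 T5 T6.
T1: 0→6
T2: 6→19
T3: 19→22
T4: 22→26
T5: 26→43
T6: 43→55
Sum = 6+19+22+26+43+55 = 171.
Difference = 244 − 171 = 73.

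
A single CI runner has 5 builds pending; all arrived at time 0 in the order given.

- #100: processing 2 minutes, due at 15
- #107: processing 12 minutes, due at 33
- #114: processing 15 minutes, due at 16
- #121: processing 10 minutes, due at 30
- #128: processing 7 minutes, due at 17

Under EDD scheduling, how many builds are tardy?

4

EDD (increasing due date): #100 #114 #128 #121 #107.
#100: 0→2, due 15, tardiness 0
#114: 2→17, due 16, tardiness 1
#128: 17→24, due 17, tardiness 7
#121: 24→34, due 30, tardiness 4
#107: 34→46, due 33, tardiness 13
Late builds: 4.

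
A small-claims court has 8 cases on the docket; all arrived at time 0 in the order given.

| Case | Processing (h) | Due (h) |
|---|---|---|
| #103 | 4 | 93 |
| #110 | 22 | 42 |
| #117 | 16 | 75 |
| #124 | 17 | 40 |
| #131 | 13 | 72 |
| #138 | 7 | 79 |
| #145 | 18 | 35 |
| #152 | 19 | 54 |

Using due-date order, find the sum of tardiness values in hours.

EDD (increasing due date): #145 #124 #110 #152 #131 #117 #138 #103.
#145: 0→18, due 35, tardiness 0
#124: 18→35, due 40, tardiness 0
#110: 35→57, due 42, tardiness 15
#152: 57→76, due 54, tardiness 22
#131: 76→89, due 72, tardiness 17
#117: 89→105, due 75, tardiness 30
#138: 105→112, due 79, tardiness 33
#103: 112→116, due 93, tardiness 23
Sum = 0+0+15+22+17+30+33+23 = 140.

140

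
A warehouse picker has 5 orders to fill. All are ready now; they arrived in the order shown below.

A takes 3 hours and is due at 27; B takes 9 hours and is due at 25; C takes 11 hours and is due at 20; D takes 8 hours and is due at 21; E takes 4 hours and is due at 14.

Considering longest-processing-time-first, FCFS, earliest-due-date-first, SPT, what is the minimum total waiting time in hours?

LPT (decreasing processing time): C B D E A.
C: waits 0, runs 0→11
B: waits 11, runs 11→20
D: waits 20, runs 20→28
E: waits 28, runs 28→32
A: waits 32, runs 32→35
Sum = 0+11+20+28+32 = 91.
FIFO (arrival order): A B C D E.
A: waits 0, runs 0→3
B: waits 3, runs 3→12
C: waits 12, runs 12→23
D: waits 23, runs 23→31
E: waits 31, runs 31→35
Sum = 0+3+12+23+31 = 69.
EDD (increasing due date): E C D B A.
E: waits 0, runs 0→4
C: waits 4, runs 4→15
D: waits 15, runs 15→23
B: waits 23, runs 23→32
A: waits 32, runs 32→35
Sum = 0+4+15+23+32 = 74.
SPT (increasing processing time): A E D B C.
A: waits 0, runs 0→3
E: waits 3, runs 3→7
D: waits 7, runs 7→15
B: waits 15, runs 15→24
C: waits 24, runs 24→35
Sum = 0+3+7+15+24 = 49.
LPT 91, FIFO 69, EDD 74, SPT 49 → minimum 49.

49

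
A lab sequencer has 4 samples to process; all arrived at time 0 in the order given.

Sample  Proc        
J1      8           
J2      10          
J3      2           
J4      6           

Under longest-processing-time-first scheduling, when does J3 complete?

26

LPT (decreasing processing time): J2 J1 J4 J3.
J2: 0→10
J1: 10→18
J4: 18→24
J3: 24→26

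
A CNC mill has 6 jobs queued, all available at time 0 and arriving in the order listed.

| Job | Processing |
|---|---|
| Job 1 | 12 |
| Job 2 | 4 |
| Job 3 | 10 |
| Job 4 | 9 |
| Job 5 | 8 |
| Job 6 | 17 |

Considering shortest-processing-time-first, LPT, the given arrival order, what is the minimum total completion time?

171

SPT (increasing processing time): Job 2 Job 5 Job 4 Job 3 Job 1 Job 6.
Job 2: 0→4
Job 5: 4→12
Job 4: 12→21
Job 3: 21→31
Job 1: 31→43
Job 6: 43→60
Sum = 4+12+21+31+43+60 = 171.
LPT (decreasing processing time): Job 6 Job 1 Job 3 Job 4 Job 5 Job 2.
Job 6: 0→17
Job 1: 17→29
Job 3: 29→39
Job 4: 39→48
Job 5: 48→56
Job 2: 56→60
Sum = 17+29+39+48+56+60 = 249.
FIFO (arrival order): Job 1 Job 2 Job 3 Job 4 Job 5 Job 6.
Job 1: 0→12
Job 2: 12→16
Job 3: 16→26
Job 4: 26→35
Job 5: 35→43
Job 6: 43→60
Sum = 12+16+26+35+43+60 = 192.
SPT 171, LPT 249, FIFO 192 → minimum 171.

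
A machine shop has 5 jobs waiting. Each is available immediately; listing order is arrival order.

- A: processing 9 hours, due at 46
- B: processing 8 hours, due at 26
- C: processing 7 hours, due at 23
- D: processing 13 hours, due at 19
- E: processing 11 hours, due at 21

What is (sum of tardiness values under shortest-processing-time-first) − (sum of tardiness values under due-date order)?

17

SPT (increasing processing time): C B A E D.
C: 0→7, due 23, tardiness 0
B: 7→15, due 26, tardiness 0
A: 15→24, due 46, tardiness 0
E: 24→35, due 21, tardiness 14
D: 35→48, due 19, tardiness 29
Sum = 0+0+0+14+29 = 43.
EDD (increasing due date): D E C B A.
D: 0→13, due 19, tardiness 0
E: 13→24, due 21, tardiness 3
C: 24→31, due 23, tardiness 8
B: 31→39, due 26, tardiness 13
A: 39→48, due 46, tardiness 2
Sum = 0+3+8+13+2 = 26.
Difference = 43 − 26 = 17.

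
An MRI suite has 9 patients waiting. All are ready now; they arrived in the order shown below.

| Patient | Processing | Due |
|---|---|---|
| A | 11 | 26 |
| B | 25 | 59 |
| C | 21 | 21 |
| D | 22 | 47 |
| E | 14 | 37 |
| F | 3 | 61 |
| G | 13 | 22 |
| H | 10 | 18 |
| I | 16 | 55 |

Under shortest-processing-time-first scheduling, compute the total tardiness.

247

SPT (increasing processing time): F H A G E I C D B.
F: 0→3, due 61, tardiness 0
H: 3→13, due 18, tardiness 0
A: 13→24, due 26, tardiness 0
G: 24→37, due 22, tardiness 15
E: 37→51, due 37, tardiness 14
I: 51→67, due 55, tardiness 12
C: 67→88, due 21, tardiness 67
D: 88→110, due 47, tardiness 63
B: 110→135, due 59, tardiness 76
Sum = 0+0+0+15+14+12+67+63+76 = 247.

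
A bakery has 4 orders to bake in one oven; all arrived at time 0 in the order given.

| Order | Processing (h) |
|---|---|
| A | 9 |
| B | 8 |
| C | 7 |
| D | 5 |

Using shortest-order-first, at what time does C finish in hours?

12

SPT (increasing processing time): D C B A.
D: 0→5
C: 5→12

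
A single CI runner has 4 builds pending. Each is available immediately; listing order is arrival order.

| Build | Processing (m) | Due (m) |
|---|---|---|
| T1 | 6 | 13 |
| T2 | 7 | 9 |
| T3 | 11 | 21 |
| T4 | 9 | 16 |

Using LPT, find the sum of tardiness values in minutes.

LPT (decreasing processing time): T3 T4 T2 T1.
T3: 0→11, due 21, tardiness 0
T4: 11→20, due 16, tardiness 4
T2: 20→27, due 9, tardiness 18
T1: 27→33, due 13, tardiness 20
Sum = 0+4+18+20 = 42.

42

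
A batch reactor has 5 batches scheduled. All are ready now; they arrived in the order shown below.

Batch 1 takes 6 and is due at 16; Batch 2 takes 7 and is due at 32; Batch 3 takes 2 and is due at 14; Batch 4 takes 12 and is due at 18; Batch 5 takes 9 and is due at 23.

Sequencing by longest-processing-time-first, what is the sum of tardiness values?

40

LPT (decreasing processing time): Batch 4 Batch 5 Batch 2 Batch 1 Batch 3.
Batch 4: 0→12, due 18, tardiness 0
Batch 5: 12→21, due 23, tardiness 0
Batch 2: 21→28, due 32, tardiness 0
Batch 1: 28→34, due 16, tardiness 18
Batch 3: 34→36, due 14, tardiness 22
Sum = 0+0+0+18+22 = 40.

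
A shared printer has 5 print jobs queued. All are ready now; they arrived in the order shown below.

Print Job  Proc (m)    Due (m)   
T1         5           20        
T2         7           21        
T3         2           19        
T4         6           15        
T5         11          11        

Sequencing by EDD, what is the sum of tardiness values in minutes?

EDD (increasing due date): T5 T4 T3 T1 T2.
T5: 0→11, due 11, tardiness 0
T4: 11→17, due 15, tardiness 2
T3: 17→19, due 19, tardiness 0
T1: 19→24, due 20, tardiness 4
T2: 24→31, due 21, tardiness 10
Sum = 0+2+0+4+10 = 16.

16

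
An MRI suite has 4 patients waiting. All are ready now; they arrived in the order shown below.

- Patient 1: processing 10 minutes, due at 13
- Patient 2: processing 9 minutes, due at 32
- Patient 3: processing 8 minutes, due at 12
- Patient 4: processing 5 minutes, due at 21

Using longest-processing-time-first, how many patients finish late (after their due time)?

2

LPT (decreasing processing time): Patient 1 Patient 2 Patient 3 Patient 4.
Patient 1: 0→10, due 13, tardiness 0
Patient 2: 10→19, due 32, tardiness 0
Patient 3: 19→27, due 12, tardiness 15
Patient 4: 27→32, due 21, tardiness 11
Late patients: 2.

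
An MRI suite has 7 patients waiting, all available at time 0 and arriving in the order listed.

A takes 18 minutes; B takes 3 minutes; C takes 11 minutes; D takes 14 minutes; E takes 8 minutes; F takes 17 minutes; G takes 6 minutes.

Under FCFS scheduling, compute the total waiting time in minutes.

FIFO (arrival order): A B C D E F G.
A: waits 0, runs 0→18
B: waits 18, runs 18→21
C: waits 21, runs 21→32
D: waits 32, runs 32→46
E: waits 46, runs 46→54
F: waits 54, runs 54→71
G: waits 71, runs 71→77
Sum = 0+18+21+32+46+54+71 = 242.

242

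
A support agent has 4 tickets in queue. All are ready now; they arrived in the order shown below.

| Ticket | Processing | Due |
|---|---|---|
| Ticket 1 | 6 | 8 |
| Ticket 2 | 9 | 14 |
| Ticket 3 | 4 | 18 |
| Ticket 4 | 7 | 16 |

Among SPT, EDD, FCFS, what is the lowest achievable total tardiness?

12

SPT (increasing processing time): Ticket 3 Ticket 1 Ticket 4 Ticket 2.
Ticket 3: 0→4, due 18, tardiness 0
Ticket 1: 4→10, due 8, tardiness 2
Ticket 4: 10→17, due 16, tardiness 1
Ticket 2: 17→26, due 14, tardiness 12
Sum = 0+2+1+12 = 15.
EDD (increasing due date): Ticket 1 Ticket 2 Ticket 4 Ticket 3.
Ticket 1: 0→6, due 8, tardiness 0
Ticket 2: 6→15, due 14, tardiness 1
Ticket 4: 15→22, due 16, tardiness 6
Ticket 3: 22→26, due 18, tardiness 8
Sum = 0+1+6+8 = 15.
FIFO (arrival order): Ticket 1 Ticket 2 Ticket 3 Ticket 4.
Ticket 1: 0→6, due 8, tardiness 0
Ticket 2: 6→15, due 14, tardiness 1
Ticket 3: 15→19, due 18, tardiness 1
Ticket 4: 19→26, due 16, tardiness 10
Sum = 0+1+1+10 = 12.
SPT 15, EDD 15, FIFO 12 → minimum 12.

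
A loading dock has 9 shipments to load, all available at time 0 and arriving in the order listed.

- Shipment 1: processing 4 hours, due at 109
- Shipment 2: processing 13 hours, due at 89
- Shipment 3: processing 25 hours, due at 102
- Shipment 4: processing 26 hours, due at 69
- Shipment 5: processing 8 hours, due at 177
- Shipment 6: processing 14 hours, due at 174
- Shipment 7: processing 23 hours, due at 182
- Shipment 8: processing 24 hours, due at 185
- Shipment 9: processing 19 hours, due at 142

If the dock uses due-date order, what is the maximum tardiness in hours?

EDD (increasing due date): Shipment 4 Shipment 2 Shipment 3 Shipment 1 Shipment 9 Shipment 6 Shipment 5 Shipment 7 Shipment 8.
Shipment 4: 0→26, due 69, tardiness 0
Shipment 2: 26→39, due 89, tardiness 0
Shipment 3: 39→64, due 102, tardiness 0
Shipment 1: 64→68, due 109, tardiness 0
Shipment 9: 68→87, due 142, tardiness 0
Shipment 6: 87→101, due 174, tardiness 0
Shipment 5: 101→109, due 177, tardiness 0
Shipment 7: 109→132, due 182, tardiness 0
Shipment 8: 132→156, due 185, tardiness 0
Maximum = 0.

0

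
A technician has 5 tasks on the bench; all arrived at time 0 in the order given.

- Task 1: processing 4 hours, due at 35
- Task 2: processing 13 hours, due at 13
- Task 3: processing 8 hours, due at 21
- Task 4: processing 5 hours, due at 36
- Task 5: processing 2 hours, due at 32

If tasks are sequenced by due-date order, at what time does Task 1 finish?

EDD (increasing due date): Task 2 Task 3 Task 5 Task 1 Task 4.
Task 2: 0→13
Task 3: 13→21
Task 5: 21→23
Task 1: 23→27

27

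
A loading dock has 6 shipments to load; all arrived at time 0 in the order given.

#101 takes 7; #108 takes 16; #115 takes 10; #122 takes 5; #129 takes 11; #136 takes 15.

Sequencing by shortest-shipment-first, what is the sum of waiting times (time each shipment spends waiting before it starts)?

120

SPT (increasing processing time): #122 #101 #115 #129 #136 #108.
#122: waits 0, runs 0→5
#101: waits 5, runs 5→12
#115: waits 12, runs 12→22
#129: waits 22, runs 22→33
#136: waits 33, runs 33→48
#108: waits 48, runs 48→64
Sum = 0+5+12+22+33+48 = 120.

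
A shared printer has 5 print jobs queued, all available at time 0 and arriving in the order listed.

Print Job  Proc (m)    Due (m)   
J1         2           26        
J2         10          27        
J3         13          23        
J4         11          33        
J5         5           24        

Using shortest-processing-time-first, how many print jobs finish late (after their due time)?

1

SPT (increasing processing time): J1 J5 J2 J4 J3.
J1: 0→2, due 26, tardiness 0
J5: 2→7, due 24, tardiness 0
J2: 7→17, due 27, tardiness 0
J4: 17→28, due 33, tardiness 0
J3: 28→41, due 23, tardiness 18
Late print jobs: 1.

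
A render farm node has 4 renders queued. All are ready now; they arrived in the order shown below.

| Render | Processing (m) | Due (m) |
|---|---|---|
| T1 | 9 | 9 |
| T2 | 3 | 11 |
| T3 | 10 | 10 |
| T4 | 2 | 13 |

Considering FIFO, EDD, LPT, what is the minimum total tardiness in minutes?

24

FIFO (arrival order): T1 T2 T3 T4.
T1: 0→9, due 9, tardiness 0
T2: 9→12, due 11, tardiness 1
T3: 12→22, due 10, tardiness 12
T4: 22→24, due 13, tardiness 11
Sum = 0+1+12+11 = 24.
EDD (increasing due date): T1 T3 T2 T4.
T1: 0→9, due 9, tardiness 0
T3: 9→19, due 10, tardiness 9
T2: 19→22, due 11, tardiness 11
T4: 22→24, due 13, tardiness 11
Sum = 0+9+11+11 = 31.
LPT (decreasing processing time): T3 T1 T2 T4.
T3: 0→10, due 10, tardiness 0
T1: 10→19, due 9, tardiness 10
T2: 19→22, due 11, tardiness 11
T4: 22→24, due 13, tardiness 11
Sum = 0+10+11+11 = 32.
FIFO 24, EDD 31, LPT 32 → minimum 24.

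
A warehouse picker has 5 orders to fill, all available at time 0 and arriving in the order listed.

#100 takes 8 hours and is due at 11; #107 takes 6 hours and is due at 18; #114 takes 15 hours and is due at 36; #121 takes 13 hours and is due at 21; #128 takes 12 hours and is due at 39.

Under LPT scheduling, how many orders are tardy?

4

LPT (decreasing processing time): #114 #121 #128 #100 #107.
#114: 0→15, due 36, tardiness 0
#121: 15→28, due 21, tardiness 7
#128: 28→40, due 39, tardiness 1
#100: 40→48, due 11, tardiness 37
#107: 48→54, due 18, tardiness 36
Late orders: 4.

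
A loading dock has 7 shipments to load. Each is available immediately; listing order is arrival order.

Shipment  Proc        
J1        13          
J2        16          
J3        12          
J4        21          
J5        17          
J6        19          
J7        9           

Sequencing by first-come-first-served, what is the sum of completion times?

429

FIFO (arrival order): J1 J2 J3 J4 J5 J6 J7.
J1: 0→13
J2: 13→29
J3: 29→41
J4: 41→62
J5: 62→79
J6: 79→98
J7: 98→107
Sum = 13+29+41+62+79+98+107 = 429.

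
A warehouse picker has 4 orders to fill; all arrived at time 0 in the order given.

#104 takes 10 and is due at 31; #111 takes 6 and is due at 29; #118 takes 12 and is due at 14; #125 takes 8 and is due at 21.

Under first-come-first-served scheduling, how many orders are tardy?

2

FIFO (arrival order): #104 #111 #118 #125.
#104: 0→10, due 31, tardiness 0
#111: 10→16, due 29, tardiness 0
#118: 16→28, due 14, tardiness 14
#125: 28→36, due 21, tardiness 15
Late orders: 2.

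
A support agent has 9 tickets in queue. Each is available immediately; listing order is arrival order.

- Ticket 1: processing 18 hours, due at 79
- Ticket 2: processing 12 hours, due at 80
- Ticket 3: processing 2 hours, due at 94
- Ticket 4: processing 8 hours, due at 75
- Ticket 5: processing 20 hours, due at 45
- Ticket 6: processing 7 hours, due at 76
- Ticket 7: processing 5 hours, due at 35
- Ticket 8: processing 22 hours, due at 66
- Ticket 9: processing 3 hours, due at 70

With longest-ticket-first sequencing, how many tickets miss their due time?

5

LPT (decreasing processing time): Ticket 8 Ticket 5 Ticket 1 Ticket 2 Ticket 4 Ticket 6 Ticket 7 Ticket 9 Ticket 3.
Ticket 8: 0→22, due 66, tardiness 0
Ticket 5: 22→42, due 45, tardiness 0
Ticket 1: 42→60, due 79, tardiness 0
Ticket 2: 60→72, due 80, tardiness 0
Ticket 4: 72→80, due 75, tardiness 5
Ticket 6: 80→87, due 76, tardiness 11
Ticket 7: 87→92, due 35, tardiness 57
Ticket 9: 92→95, due 70, tardiness 25
Ticket 3: 95→97, due 94, tardiness 3
Late tickets: 5.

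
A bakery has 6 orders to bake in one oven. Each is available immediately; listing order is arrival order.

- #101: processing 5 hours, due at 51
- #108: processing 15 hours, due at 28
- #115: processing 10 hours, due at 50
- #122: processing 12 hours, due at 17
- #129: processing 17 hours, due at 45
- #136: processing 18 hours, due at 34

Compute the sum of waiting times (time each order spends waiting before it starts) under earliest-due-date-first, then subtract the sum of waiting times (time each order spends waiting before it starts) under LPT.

-19

EDD (increasing due date): #122 #108 #136 #129 #115 #101.
#122: waits 0, runs 0→12
#108: waits 12, runs 12→27
#136: waits 27, runs 27→45
#129: waits 45, runs 45→62
#115: waits 62, runs 62→72
#101: waits 72, runs 72→77
Sum = 0+12+27+45+62+72 = 218.
LPT (decreasing processing time): #136 #129 #108 #122 #115 #101.
#136: waits 0, runs 0→18
#129: waits 18, runs 18→35
#108: waits 35, runs 35→50
#122: waits 50, runs 50→62
#115: waits 62, runs 62→72
#101: waits 72, runs 72→77
Sum = 0+18+35+50+62+72 = 237.
Difference = 218 − 237 = -19.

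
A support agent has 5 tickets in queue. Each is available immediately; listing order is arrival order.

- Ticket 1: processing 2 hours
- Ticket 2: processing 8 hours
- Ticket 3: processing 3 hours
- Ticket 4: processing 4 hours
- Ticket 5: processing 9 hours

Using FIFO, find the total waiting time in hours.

FIFO (arrival order): Ticket 1 Ticket 2 Ticket 3 Ticket 4 Ticket 5.
Ticket 1: waits 0, runs 0→2
Ticket 2: waits 2, runs 2→10
Ticket 3: waits 10, runs 10→13
Ticket 4: waits 13, runs 13→17
Ticket 5: waits 17, runs 17→26
Sum = 0+2+10+13+17 = 42.

42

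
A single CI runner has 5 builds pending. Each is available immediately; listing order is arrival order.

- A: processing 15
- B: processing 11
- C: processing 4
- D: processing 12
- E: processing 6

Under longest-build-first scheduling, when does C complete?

48

LPT (decreasing processing time): A D B E C.
A: 0→15
D: 15→27
B: 27→38
E: 38→44
C: 44→48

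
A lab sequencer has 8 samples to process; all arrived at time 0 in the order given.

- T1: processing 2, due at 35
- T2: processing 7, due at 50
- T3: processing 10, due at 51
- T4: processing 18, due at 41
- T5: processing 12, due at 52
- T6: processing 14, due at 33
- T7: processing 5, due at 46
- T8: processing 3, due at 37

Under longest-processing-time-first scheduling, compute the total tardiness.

102

LPT (decreasing processing time): T4 T6 T5 T3 T2 T7 T8 T1.
T4: 0→18, due 41, tardiness 0
T6: 18→32, due 33, tardiness 0
T5: 32→44, due 52, tardiness 0
T3: 44→54, due 51, tardiness 3
T2: 54→61, due 50, tardiness 11
T7: 61→66, due 46, tardiness 20
T8: 66→69, due 37, tardiness 32
T1: 69→71, due 35, tardiness 36
Sum = 0+0+0+3+11+20+32+36 = 102.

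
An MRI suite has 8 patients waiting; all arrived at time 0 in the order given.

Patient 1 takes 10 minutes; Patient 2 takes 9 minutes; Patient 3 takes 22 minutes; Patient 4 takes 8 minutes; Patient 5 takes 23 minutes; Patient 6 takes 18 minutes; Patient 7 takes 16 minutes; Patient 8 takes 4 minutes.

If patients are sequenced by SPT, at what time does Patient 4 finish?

12

SPT (increasing processing time): Patient 8 Patient 4 Patient 2 Patient 1 Patient 7 Patient 6 Patient 3 Patient 5.
Patient 8: 0→4
Patient 4: 4→12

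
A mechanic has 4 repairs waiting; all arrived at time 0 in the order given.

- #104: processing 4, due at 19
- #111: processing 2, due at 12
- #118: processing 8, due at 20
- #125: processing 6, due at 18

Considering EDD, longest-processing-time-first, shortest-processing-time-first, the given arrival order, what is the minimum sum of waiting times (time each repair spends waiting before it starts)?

EDD (increasing due date): #111 #125 #104 #118.
#111: waits 0, runs 0→2
#125: waits 2, runs 2→8
#104: waits 8, runs 8→12
#118: waits 12, runs 12→20
Sum = 0+2+8+12 = 22.
LPT (decreasing processing time): #118 #125 #104 #111.
#118: waits 0, runs 0→8
#125: waits 8, runs 8→14
#104: waits 14, runs 14→18
#111: waits 18, runs 18→20
Sum = 0+8+14+18 = 40.
SPT (increasing processing time): #111 #104 #125 #118.
#111: waits 0, runs 0→2
#104: waits 2, runs 2→6
#125: waits 6, runs 6→12
#118: waits 12, runs 12→20
Sum = 0+2+6+12 = 20.
FIFO (arrival order): #104 #111 #118 #125.
#104: waits 0, runs 0→4
#111: waits 4, runs 4→6
#118: waits 6, runs 6→14
#125: waits 14, runs 14→20
Sum = 0+4+6+14 = 24.
EDD 22, LPT 40, SPT 20, FIFO 24 → minimum 20.

20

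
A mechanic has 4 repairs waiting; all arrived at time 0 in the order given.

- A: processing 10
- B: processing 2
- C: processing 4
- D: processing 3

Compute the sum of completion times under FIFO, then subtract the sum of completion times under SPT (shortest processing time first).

FIFO (arrival order): A B C D.
A: 0→10
B: 10→12
C: 12→16
D: 16→19
Sum = 10+12+16+19 = 57.
SPT (increasing processing time): B D C A.
B: 0→2
D: 2→5
C: 5→9
A: 9→19
Sum = 2+5+9+19 = 35.
Difference = 57 − 35 = 22.

22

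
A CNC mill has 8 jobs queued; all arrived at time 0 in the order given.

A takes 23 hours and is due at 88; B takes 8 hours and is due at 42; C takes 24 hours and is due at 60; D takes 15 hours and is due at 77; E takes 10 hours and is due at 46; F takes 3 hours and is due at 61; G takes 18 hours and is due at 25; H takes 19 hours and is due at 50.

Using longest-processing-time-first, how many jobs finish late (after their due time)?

6

LPT (decreasing processing time): C A H G D E B F.
C: 0→24, due 60, tardiness 0
A: 24→47, due 88, tardiness 0
H: 47→66, due 50, tardiness 16
G: 66→84, due 25, tardiness 59
D: 84→99, due 77, tardiness 22
E: 99→109, due 46, tardiness 63
B: 109→117, due 42, tardiness 75
F: 117→120, due 61, tardiness 59
Late jobs: 6.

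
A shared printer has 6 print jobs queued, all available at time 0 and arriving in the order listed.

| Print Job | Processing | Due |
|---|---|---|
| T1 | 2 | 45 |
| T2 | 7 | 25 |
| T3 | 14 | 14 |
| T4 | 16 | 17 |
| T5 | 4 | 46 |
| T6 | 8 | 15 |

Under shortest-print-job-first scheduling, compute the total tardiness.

SPT (increasing processing time): T1 T5 T2 T6 T3 T4.
T1: 0→2, due 45, tardiness 0
T5: 2→6, due 46, tardiness 0
T2: 6→13, due 25, tardiness 0
T6: 13→21, due 15, tardiness 6
T3: 21→35, due 14, tardiness 21
T4: 35→51, due 17, tardiness 34
Sum = 0+0+0+6+21+34 = 61.

61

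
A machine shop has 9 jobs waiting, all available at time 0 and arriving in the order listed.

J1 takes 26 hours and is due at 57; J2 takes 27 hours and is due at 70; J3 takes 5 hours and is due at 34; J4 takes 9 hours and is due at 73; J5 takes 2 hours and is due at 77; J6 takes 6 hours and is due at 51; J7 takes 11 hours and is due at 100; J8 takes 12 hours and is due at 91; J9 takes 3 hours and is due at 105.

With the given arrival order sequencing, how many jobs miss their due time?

3

FIFO (arrival order): J1 J2 J3 J4 J5 J6 J7 J8 J9.
J1: 0→26, due 57, tardiness 0
J2: 26→53, due 70, tardiness 0
J3: 53→58, due 34, tardiness 24
J4: 58→67, due 73, tardiness 0
J5: 67→69, due 77, tardiness 0
J6: 69→75, due 51, tardiness 24
J7: 75→86, due 100, tardiness 0
J8: 86→98, due 91, tardiness 7
J9: 98→101, due 105, tardiness 0
Late jobs: 3.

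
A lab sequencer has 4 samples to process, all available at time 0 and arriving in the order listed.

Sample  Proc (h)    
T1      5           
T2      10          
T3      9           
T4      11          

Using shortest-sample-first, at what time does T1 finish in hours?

SPT (increasing processing time): T1 T3 T2 T4.
T1: 0→5

5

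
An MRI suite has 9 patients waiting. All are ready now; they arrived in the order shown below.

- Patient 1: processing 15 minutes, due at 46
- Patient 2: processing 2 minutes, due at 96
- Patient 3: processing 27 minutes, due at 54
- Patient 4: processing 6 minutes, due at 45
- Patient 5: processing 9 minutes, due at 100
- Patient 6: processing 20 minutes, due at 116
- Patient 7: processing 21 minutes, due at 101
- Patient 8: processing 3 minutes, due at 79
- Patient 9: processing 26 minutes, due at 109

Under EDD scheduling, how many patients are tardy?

EDD (increasing due date): Patient 4 Patient 1 Patient 3 Patient 8 Patient 2 Patient 5 Patient 7 Patient 9 Patient 6.
Patient 4: 0→6, due 45, tardiness 0
Patient 1: 6→21, due 46, tardiness 0
Patient 3: 21→48, due 54, tardiness 0
Patient 8: 48→51, due 79, tardiness 0
Patient 2: 51→53, due 96, tardiness 0
Patient 5: 53→62, due 100, tardiness 0
Patient 7: 62→83, due 101, tardiness 0
Patient 9: 83→109, due 109, tardiness 0
Patient 6: 109→129, due 116, tardiness 13
Late patients: 1.

1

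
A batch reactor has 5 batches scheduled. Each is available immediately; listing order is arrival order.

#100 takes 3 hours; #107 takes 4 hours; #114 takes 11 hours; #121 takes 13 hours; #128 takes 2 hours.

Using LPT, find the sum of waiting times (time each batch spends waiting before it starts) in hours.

96

LPT (decreasing processing time): #121 #114 #107 #100 #128.
#121: waits 0, runs 0→13
#114: waits 13, runs 13→24
#107: waits 24, runs 24→28
#100: waits 28, runs 28→31
#128: waits 31, runs 31→33
Sum = 0+13+24+28+31 = 96.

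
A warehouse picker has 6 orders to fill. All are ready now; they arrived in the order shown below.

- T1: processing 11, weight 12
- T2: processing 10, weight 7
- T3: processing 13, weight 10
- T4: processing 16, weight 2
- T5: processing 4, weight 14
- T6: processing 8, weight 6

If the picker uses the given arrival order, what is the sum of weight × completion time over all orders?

1847

FIFO (arrival order): T1 T2 T3 T4 T5 T6.
T1: finishes 11, weight 12, w·C = 132
T2: finishes 21, weight 7, w·C = 147
T3: finishes 34, weight 10, w·C = 340
T4: finishes 50, weight 2, w·C = 100
T5: finishes 54, weight 14, w·C = 756
T6: finishes 62, weight 6, w·C = 372
Sum = 132+147+340+100+756+372 = 1847.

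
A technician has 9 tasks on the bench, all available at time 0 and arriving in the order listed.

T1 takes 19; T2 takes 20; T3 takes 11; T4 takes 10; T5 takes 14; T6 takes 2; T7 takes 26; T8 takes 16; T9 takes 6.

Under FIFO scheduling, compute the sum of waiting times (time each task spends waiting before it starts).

538

FIFO (arrival order): T1 T2 T3 T4 T5 T6 T7 T8 T9.
T1: waits 0, runs 0→19
T2: waits 19, runs 19→39
T3: waits 39, runs 39→50
T4: waits 50, runs 50→60
T5: waits 60, runs 60→74
T6: waits 74, runs 74→76
T7: waits 76, runs 76→102
T8: waits 102, runs 102→118
T9: waits 118, runs 118→124
Sum = 0+19+39+50+60+74+76+102+118 = 538.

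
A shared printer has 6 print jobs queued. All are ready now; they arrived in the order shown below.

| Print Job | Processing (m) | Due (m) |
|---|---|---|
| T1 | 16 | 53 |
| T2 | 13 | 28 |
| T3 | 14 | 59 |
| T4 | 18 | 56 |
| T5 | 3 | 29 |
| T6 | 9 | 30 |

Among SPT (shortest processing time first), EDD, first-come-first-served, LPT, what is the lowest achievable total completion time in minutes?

SPT (increasing processing time): T5 T6 T2 T3 T1 T4.
T5: 0→3
T6: 3→12
T2: 12→25
T3: 25→39
T1: 39→55
T4: 55→73
Sum = 3+12+25+39+55+73 = 207.
EDD (increasing due date): T2 T5 T6 T1 T4 T3.
T2: 0→13
T5: 13→16
T6: 16→25
T1: 25→41
T4: 41→59
T3: 59→73
Sum = 13+16+25+41+59+73 = 227.
FIFO (arrival order): T1 T2 T3 T4 T5 T6.
T1: 0→16
T2: 16→29
T3: 29→43
T4: 43→61
T5: 61→64
T6: 64→73
Sum = 16+29+43+61+64+73 = 286.
LPT (decreasing processing time): T4 T1 T3 T2 T6 T5.
T4: 0→18
T1: 18→34
T3: 34→48
T2: 48→61
T6: 61→70
T5: 70→73
Sum = 18+34+48+61+70+73 = 304.
SPT 207, EDD 227, FIFO 286, LPT 304 → minimum 207.

207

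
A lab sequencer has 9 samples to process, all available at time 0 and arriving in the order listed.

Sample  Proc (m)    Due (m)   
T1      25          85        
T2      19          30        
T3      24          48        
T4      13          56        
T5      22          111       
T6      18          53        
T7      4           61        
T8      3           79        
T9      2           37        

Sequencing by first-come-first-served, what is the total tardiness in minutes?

333

FIFO (arrival order): T1 T2 T3 T4 T5 T6 T7 T8 T9.
T1: 0→25, due 85, tardiness 0
T2: 25→44, due 30, tardiness 14
T3: 44→68, due 48, tardiness 20
T4: 68→81, due 56, tardiness 25
T5: 81→103, due 111, tardiness 0
T6: 103→121, due 53, tardiness 68
T7: 121→125, due 61, tardiness 64
T8: 125→128, due 79, tardiness 49
T9: 128→130, due 37, tardiness 93
Sum = 0+14+20+25+0+68+64+49+93 = 333.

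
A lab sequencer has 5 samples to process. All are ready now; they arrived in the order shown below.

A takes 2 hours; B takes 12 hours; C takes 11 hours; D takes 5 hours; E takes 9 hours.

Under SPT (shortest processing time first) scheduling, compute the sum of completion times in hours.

91

SPT (increasing processing time): A D E C B.
A: 0→2
D: 2→7
E: 7→16
C: 16→27
B: 27→39
Sum = 2+7+16+27+39 = 91.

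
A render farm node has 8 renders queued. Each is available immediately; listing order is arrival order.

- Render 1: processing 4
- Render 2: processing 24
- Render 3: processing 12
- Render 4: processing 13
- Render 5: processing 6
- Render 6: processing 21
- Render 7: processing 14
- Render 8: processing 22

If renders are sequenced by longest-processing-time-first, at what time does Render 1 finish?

116

LPT (decreasing processing time): Render 2 Render 8 Render 6 Render 7 Render 4 Render 3 Render 5 Render 1.
Render 2: 0→24
Render 8: 24→46
Render 6: 46→67
Render 7: 67→81
Render 4: 81→94
Render 3: 94→106
Render 5: 106→112
Render 1: 112→116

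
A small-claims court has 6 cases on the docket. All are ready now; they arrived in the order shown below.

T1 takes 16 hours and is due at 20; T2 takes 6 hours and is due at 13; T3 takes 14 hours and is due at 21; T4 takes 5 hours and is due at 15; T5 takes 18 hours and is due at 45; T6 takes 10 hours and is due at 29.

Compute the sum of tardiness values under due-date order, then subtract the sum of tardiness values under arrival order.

-31

EDD (increasing due date): T2 T4 T1 T3 T6 T5.
T2: 0→6, due 13, tardiness 0
T4: 6→11, due 15, tardiness 0
T1: 11→27, due 20, tardiness 7
T3: 27→41, due 21, tardiness 20
T6: 41→51, due 29, tardiness 22
T5: 51→69, due 45, tardiness 24
Sum = 0+0+7+20+22+24 = 73.
FIFO (arrival order): T1 T2 T3 T4 T5 T6.
T1: 0→16, due 20, tardiness 0
T2: 16→22, due 13, tardiness 9
T3: 22→36, due 21, tardiness 15
T4: 36→41, due 15, tardiness 26
T5: 41→59, due 45, tardiness 14
T6: 59→69, due 29, tardiness 40
Sum = 0+9+15+26+14+40 = 104.
Difference = 73 − 104 = -31.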